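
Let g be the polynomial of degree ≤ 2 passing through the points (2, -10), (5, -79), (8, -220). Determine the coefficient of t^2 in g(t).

-4

Write g(t) = at^2 + bt + c. Substituting each data point gives a linear system:
  4a + 2b + c = -10
  25a + 5b + c = -79
  64a + 8b + c = -220
Solving the system yields a = -4, b = 5, c = -4.
So g(t) = -4t^2 + 5t - 4.
The leading coefficient is -4.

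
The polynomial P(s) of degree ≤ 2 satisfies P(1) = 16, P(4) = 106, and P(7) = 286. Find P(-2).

16

Using the Lagrange interpolation formula with nodes 1, 4, 7:
  L_0(s) = (s - 4)(s - 7) / 18
  L_1(s) = (s - 1)(s - 7) / -9
  L_2(s) = (s - 1)(s - 4) / 18
Then P(s) = 16·L_0(s) + 106·L_1(s) + 286·L_2(s).
Expanding and collecting terms gives P(s) = 5s^2 + 5s + 6.
Evaluating at s = -2: P(-2) = 16.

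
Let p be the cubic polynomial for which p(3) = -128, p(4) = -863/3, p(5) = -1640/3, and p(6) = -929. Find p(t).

p(t) = -4t^3 - (5/3)t^2 - 5

Using the Lagrange interpolation formula with nodes 3, 4, 5, 6:
  L_0(t) = (t - 4)(t - 5)(t - 6) / -6
  L_1(t) = (t - 3)(t - 5)(t - 6) / 2
  L_2(t) = (t - 3)(t - 4)(t - 6) / -2
  L_3(t) = (t - 3)(t - 4)(t - 5) / 6
Then p(t) = -128·L_0(t) - 863/3·L_1(t) - 1640/3·L_2(t) - 929·L_3(t).
Expanding and collecting terms gives p(t) = -4t^3 - (5/3)t^2 - 5.
Check: p(4) = -863/3. ✓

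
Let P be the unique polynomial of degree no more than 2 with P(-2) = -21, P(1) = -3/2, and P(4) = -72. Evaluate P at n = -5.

Write P(n) = an^2 + bn + c. Substituting each data point gives a linear system:
  4a - 2b + c = -21
  a + b + c = -3/2
  16a + 4b + c = -72
Solving the system yields a = -5, b = 3/2, c = 2.
So P(n) = -5n² + (3/2)n + 2.
Then P(-5) = -261/2.

-261/2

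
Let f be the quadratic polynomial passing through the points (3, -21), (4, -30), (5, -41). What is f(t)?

Using the Lagrange interpolation formula with nodes 3, 4, 5:
  L_0(t) = (t - 4)(t - 5) / 2
  L_1(t) = (t - 3)(t - 5) / -1
  L_2(t) = (t - 3)(t - 4) / 2
Then f(t) = -21·L_0(t) - 30·L_1(t) - 41·L_2(t).
Expanding and collecting terms gives f(t) = -t^2 - 2t - 6.
Check: f(3) = -21. ✓

f(t) = -t^2 - 2t - 6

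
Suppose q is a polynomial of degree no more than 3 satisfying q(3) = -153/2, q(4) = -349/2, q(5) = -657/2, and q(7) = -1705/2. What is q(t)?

Write q(t) = at^3 + bt^2 + ct + d. Substituting each data point gives a linear system:
  27a + 9b + 3c + d = -153/2
  64a + 16b + 4c + d = -349/2
  125a + 25b + 5c + d = -657/2
  343a + 49b + 7c + d = -1705/2
Solving the system yields a = -2, b = -4, c = 4, d = 3/2.
So q(t) = -2t^3 - 4t^2 + 4t + 3/2.
Check: q(3) = -153/2. ✓

q(t) = -2t^3 - 4t^2 + 4t + 3/2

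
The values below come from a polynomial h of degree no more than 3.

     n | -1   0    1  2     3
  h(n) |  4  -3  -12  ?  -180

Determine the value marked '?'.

-59

The 4 known points determine the degree-3 polynomial uniquely.
Write h(n) = an^3 + bn^2 + cn + d. Substituting each data point gives a linear system:
  -a + b - c + d = 4
  d = -3
  a + b + c + d = -12
  27a + 9b + 3c + d = -180
Solving the system yields a = -6, b = -1, c = -2, d = -3.
So h(n) = -6n^3 - n^2 - 2n - 3.
Then h(2) = -59.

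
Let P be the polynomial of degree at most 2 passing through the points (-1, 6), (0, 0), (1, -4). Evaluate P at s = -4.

Using the Lagrange interpolation formula with nodes -1, 0, 1:
  L_0(s) = s(s - 1) / 2
  L_1(s) = (s + 1)(s - 1) / -1
  L_2(s) = (s + 1)s / 2
Then P(s) = 6·L_0(s) + 0·L_1(s) - 4·L_2(s).
Expanding and collecting terms gives P(s) = s^2 - 5s.
Evaluating at s = -4: P(-4) = 36.

36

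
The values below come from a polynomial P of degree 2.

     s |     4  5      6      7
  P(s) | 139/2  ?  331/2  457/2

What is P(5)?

225/2

The 3 known points determine the degree-2 polynomial uniquely.
Write P(s) = as^2 + bs + c. Substituting each data point gives a linear system:
  16a + 4b + c = 139/2
  36a + 6b + c = 331/2
  49a + 7b + c = 457/2
Solving the system yields a = 5, b = -2, c = -5/2.
So P(s) = 5s^2 - 2s - 5/2.
Then P(5) = 225/2.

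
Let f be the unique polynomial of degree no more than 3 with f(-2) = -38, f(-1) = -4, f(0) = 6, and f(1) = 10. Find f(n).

f(n) = 3n^3 - 3n^2 + 4n + 6

Write f(n) = an^3 + bn^2 + cn + d. Substituting each data point gives a linear system:
  -8a + 4b - 2c + d = -38
  -a + b - c + d = -4
  d = 6
  a + b + c + d = 10
Solving the system yields a = 3, b = -3, c = 4, d = 6.
So f(n) = 3n³ - 3n² + 4n + 6.
Check: f(-1) = -4. ✓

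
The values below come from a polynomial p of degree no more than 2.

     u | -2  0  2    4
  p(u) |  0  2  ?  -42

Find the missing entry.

The 3 known points determine the degree-2 polynomial uniquely.
Write p(u) = au^2 + bu + c. Substituting each data point gives a linear system:
  4a - 2b + c = 0
  c = 2
  16a + 4b + c = -42
Solving the system yields a = -2, b = -3, c = 2.
So p(u) = -2u² - 3u + 2.
Then p(2) = -12.

-12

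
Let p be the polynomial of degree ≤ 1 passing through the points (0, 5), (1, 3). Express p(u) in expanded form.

Write p(u) = au + b. Substituting each data point gives a linear system:
  b = 5
  a + b = 3
Solving the system yields a = -2, b = 5.
So p(u) = -2u + 5.
Check: p(0) = 5. ✓

p(u) = -2u + 5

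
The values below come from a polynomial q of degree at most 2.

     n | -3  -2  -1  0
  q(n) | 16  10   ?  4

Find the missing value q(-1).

On equispaced nodes a degree-2 polynomial has vanishing third forward difference, so
  - q(-3) + 3·q(-2) - 3·q(-1) + q(0) = 0.
Substituting the known values and solving for q(-1):
  -3·q(-1) = -18
  q(-1) = 6.

6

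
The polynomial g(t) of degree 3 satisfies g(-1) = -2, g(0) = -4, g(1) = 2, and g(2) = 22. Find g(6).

Write g(t) = at^3 + bt^2 + ct + d. Substituting each data point gives a linear system:
  -a + b - c + d = -2
  d = -4
  a + b + c + d = 2
  8a + 4b + 2c + d = 22
Solving the system yields a = 1, b = 4, c = 1, d = -4.
So g(t) = t^3 + 4t^2 + t - 4.
Then g(6) = 362.

362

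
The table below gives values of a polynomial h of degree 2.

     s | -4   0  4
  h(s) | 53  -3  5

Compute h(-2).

17

Write h(s) = as^2 + bs + c. Substituting each data point gives a linear system:
  16a - 4b + c = 53
  c = -3
  16a + 4b + c = 5
Solving the system yields a = 2, b = -6, c = -3.
So h(s) = 2s^2 - 6s - 3.
Then h(-2) = 17.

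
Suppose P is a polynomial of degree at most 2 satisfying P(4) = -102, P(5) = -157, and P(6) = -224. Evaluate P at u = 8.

Using the Lagrange interpolation formula with nodes 4, 5, 6:
  L_0(u) = (u - 5)(u - 6) / 2
  L_1(u) = (u - 4)(u - 6) / -1
  L_2(u) = (u - 4)(u - 5) / 2
Then P(u) = -102·L_0(u) - 157·L_1(u) - 224·L_2(u).
Expanding and collecting terms gives P(u) = -6u^2 - u - 2.
Evaluating at u = 8: P(8) = -394.

-394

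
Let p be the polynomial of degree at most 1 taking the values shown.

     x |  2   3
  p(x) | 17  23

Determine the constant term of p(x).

5

Write p(x) = ax + b. Substituting each data point gives a linear system:
  2a + b = 17
  3a + b = 23
Solving the system yields a = 6, b = 5.
So p(x) = 6x + 5.
The constant term is 5.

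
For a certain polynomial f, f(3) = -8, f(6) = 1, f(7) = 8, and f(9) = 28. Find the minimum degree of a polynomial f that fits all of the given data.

2

Divided differences on the nodes 3, 6, 7, 9:
  order 0: -8  1  8  28
  order 1: 3  7  10
  order 2: 1  1
  order 3: 0
The order-2 divided differences are all 1 (nonzero) and every higher order vanishes, so the data lies on a polynomial of degree exactly 2.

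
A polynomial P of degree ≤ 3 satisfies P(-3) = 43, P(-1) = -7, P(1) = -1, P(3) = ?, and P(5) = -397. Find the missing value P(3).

-83

The 4 known points determine the degree-3 polynomial uniquely.
Write P(n) = an^3 + bn^2 + cn + d. Substituting each data point gives a linear system:
  -27a + 9b - 3c + d = 43
  -a + b - c + d = -7
  a + b + c + d = -1
  125a + 25b + 5c + d = -397
Solving the system yields a = -3, b = -2, c = 6, d = -2.
So P(n) = -3n³ - 2n² + 6n - 2.
Then P(3) = -83.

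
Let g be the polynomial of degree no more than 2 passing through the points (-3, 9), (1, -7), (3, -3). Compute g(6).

Write g(s) = as^2 + bs + c. Substituting each data point gives a linear system:
  9a - 3b + c = 9
  a + b + c = -7
  9a + 3b + c = -3
Solving the system yields a = 1, b = -2, c = -6.
So g(s) = s² - 2s - 6.
Then g(6) = 18.

18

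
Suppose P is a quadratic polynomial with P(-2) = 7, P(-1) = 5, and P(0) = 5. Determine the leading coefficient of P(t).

1

Write P(t) = at^2 + bt + c. Substituting each data point gives a linear system:
  4a - 2b + c = 7
  a - b + c = 5
  c = 5
Solving the system yields a = 1, b = 1, c = 5.
So P(t) = t^2 + t + 5.
The leading coefficient is 1.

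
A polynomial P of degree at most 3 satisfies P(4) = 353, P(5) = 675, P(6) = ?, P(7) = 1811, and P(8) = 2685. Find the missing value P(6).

The 4 known points determine the degree-3 polynomial uniquely.
Write P(t) = at^3 + bt^2 + ct + d. Substituting each data point gives a linear system:
  64a + 16b + 4c + d = 353
  125a + 25b + 5c + d = 675
  343a + 49b + 7c + d = 1811
  512a + 64b + 8c + d = 2685
Solving the system yields a = 5, b = 2, c = -1, d = 5.
So P(t) = 5t^3 + 2t^2 - t + 5.
Then P(6) = 1151.

1151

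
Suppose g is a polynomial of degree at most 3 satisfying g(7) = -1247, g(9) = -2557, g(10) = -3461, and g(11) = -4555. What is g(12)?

Using the Lagrange interpolation formula with nodes 7, 9, 10, 11:
  L_0(u) = (u - 9)(u - 10)(u - 11) / -24
  L_1(u) = (u - 7)(u - 10)(u - 11) / 4
  L_2(u) = (u - 7)(u - 9)(u - 11) / -3
  L_3(u) = (u - 7)(u - 9)(u - 10) / 8
Then g(u) = -1247·L_0(u) - 2557·L_1(u) - 3461·L_2(u) - 4555·L_3(u).
Expanding and collecting terms gives g(u) = -3u^3 - 5u^2 + 4u - 1.
Evaluating at u = 12: g(12) = -5857.

-5857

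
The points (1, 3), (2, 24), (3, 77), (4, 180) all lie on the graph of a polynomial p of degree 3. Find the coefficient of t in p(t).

Write p(t) = at^3 + bt^2 + ct + d. Substituting each data point gives a linear system:
  a + b + c + d = 3
  8a + 4b + 2c + d = 24
  27a + 9b + 3c + d = 77
  64a + 16b + 4c + d = 180
Solving the system yields a = 3, b = -2, c = 6, d = -4.
So p(t) = 3t^3 - 2t^2 + 6t - 4.
The coefficient of t is 6.

6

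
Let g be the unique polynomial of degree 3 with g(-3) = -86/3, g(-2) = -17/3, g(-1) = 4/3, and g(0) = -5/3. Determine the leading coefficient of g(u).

Write g(u) = au^3 + bu^2 + cu + d. Substituting each data point gives a linear system:
  -27a + 9b - 3c + d = -86/3
  -8a + 4b - 2c + d = -17/3
  -a + b - c + d = 4/3
  d = -5/3
Solving the system yields a = 1, b = -2, c = -6, d = -5/3.
So g(u) = u^3 - 2u^2 - 6u - 5/3.
The leading coefficient is 1.

1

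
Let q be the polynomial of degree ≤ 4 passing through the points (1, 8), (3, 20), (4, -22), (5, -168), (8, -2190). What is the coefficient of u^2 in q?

-3

Write q(u) = au^4 + bu^3 + cu^2 + du + e. Substituting each data point gives a linear system:
  a + b + c + d + e = 8
  81a + 27b + 9c + 3d + e = 20
  256a + 64b + 16c + 4d + e = -22
  625a + 125b + 25c + 5d + e = -168
  4096a + 512b + 64c + 8d + e = -2190
Solving the system yields a = -1, b = 4, c = -3, d = 6, e = 2.
So q(u) = -u⁴ + 4u³ - 3u² + 6u + 2.
The coefficient of u^2 is -3.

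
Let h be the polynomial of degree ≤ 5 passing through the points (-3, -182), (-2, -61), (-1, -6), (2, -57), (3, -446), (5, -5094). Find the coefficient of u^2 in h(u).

1

Write h(u) = au^5 + bu^4 + cu^3 + du^2 + eu + k. Substituting each data point gives a linear system:
  -243a + 81b - 27c + 9d - 3e + k = -182
  -32a + 16b - 8c + 4d - 2e + k = -61
  -a + b - c + d - e + k = -6
  32a + 16b + 8c + 4d + 2e + k = -57
  243a + 81b + 27c + 9d + 3e + k = -446
  3125a + 625b + 125c + 25d + 5e + k = -5094
Solving the system yields a = -1, b = -4, c = 4, d = 1, e = 1, k = 1.
So h(u) = -u⁵ - 4u⁴ + 4u³ + u² + u + 1.
The coefficient of u^2 is 1.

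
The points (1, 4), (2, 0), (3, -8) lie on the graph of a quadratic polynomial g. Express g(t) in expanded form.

Using the Lagrange interpolation formula with nodes 1, 2, 3:
  L_0(t) = (t - 2)(t - 3) / 2
  L_1(t) = (t - 1)(t - 3) / -1
  L_2(t) = (t - 1)(t - 2) / 2
Then g(t) = 4·L_0(t) + 0·L_1(t) - 8·L_2(t).
Expanding and collecting terms gives g(t) = -2t^2 + 2t + 4.
Check: g(1) = 4. ✓

g(t) = -2t^2 + 2t + 4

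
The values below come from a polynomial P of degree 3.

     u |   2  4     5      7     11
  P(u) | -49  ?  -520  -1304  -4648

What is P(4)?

-287

The 4 known points determine the degree-3 polynomial uniquely.
Write P(u) = au^3 + bu^2 + cu + d. Substituting each data point gives a linear system:
  8a + 4b + 2c + d = -49
  125a + 25b + 5c + d = -520
  343a + 49b + 7c + d = -1304
  1331a + 121b + 11c + d = -4648
Solving the system yields a = -3, b = -5, c = -5, d = 5.
So P(u) = -3u^3 - 5u^2 - 5u + 5.
Then P(4) = -287.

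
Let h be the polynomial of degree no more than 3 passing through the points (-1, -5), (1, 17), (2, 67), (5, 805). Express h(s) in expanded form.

h(s) = 6s^3 + s^2 + 5s + 5

Using the Lagrange interpolation formula with nodes -1, 1, 2, 5:
  L_0(s) = (s - 1)(s - 2)(s - 5) / -36
  L_1(s) = (s + 1)(s - 2)(s - 5) / 8
  L_2(s) = (s + 1)(s - 1)(s - 5) / -9
  L_3(s) = (s + 1)(s - 1)(s - 2) / 72
Then h(s) = -5·L_0(s) + 17·L_1(s) + 67·L_2(s) + 805·L_3(s).
Expanding and collecting terms gives h(s) = 6s³ + s² + 5s + 5.
Check: h(2) = 67. ✓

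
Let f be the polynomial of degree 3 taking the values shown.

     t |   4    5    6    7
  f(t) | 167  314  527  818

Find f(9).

1682

Forward differences of the values at t = 4, 5, 6, 7:
  f  : 167  314  527  818
  Δ  : 147  213  291
  Δ^2: 66  78
  Δ^3: 12
The third differences are constant, confirming degree 3.
Interpolating (Newton forward form) and evaluating at t = 9 gives f(9) = 1682.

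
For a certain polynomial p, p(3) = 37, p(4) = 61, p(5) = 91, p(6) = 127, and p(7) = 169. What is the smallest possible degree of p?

2

Forward differences of the values at x = 3, 4, 5, 6, 7:
  p  : 37  61  91  127  169
  Δ  : 24  30  36  42
  Δ^2: 6  6  6
  Δ^3: 0  0
  Δ^4: 0
The second differences are constant (6) and nonzero, while all higher differences vanish, so the minimal degree is 2.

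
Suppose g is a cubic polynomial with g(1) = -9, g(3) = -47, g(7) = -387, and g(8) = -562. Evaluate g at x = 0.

-2

Using the Lagrange interpolation formula with nodes 1, 3, 7, 8:
  L_0(x) = (x - 3)(x - 7)(x - 8) / -84
  L_1(x) = (x - 1)(x - 7)(x - 8) / 40
  L_2(x) = (x - 1)(x - 3)(x - 8) / -24
  L_3(x) = (x - 1)(x - 3)(x - 7) / 35
Then g(x) = -9·L_0(x) - 47·L_1(x) - 387·L_2(x) - 562·L_3(x).
Expanding and collecting terms gives g(x) = -x^3 - 6x - 2.
Evaluating at x = 0: g(0) = -2.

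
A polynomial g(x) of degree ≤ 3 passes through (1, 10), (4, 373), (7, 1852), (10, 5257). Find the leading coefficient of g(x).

5

Write g(x) = ax^3 + bx^2 + cx + d. Substituting each data point gives a linear system:
  a + b + c + d = 10
  64a + 16b + 4c + d = 373
  343a + 49b + 7c + d = 1852
  1000a + 100b + 10c + d = 5257
Solving the system yields a = 5, b = 2, c = 6, d = -3.
So g(x) = 5x^3 + 2x^2 + 6x - 3.
The leading coefficient is 5.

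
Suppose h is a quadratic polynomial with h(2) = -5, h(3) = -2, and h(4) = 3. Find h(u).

h(u) = u^2 - 2u - 5

Using the Lagrange interpolation formula with nodes 2, 3, 4:
  L_0(u) = (u - 3)(u - 4) / 2
  L_1(u) = (u - 2)(u - 4) / -1
  L_2(u) = (u - 2)(u - 3) / 2
Then h(u) = -5·L_0(u) - 2·L_1(u) + 3·L_2(u).
Expanding and collecting terms gives h(u) = u^2 - 2u - 5.
Check: h(3) = -2. ✓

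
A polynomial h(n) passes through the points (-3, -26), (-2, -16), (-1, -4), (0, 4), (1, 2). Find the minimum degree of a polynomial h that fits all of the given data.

Forward differences of the values at n = -3, -2, -1, 0, 1:
  h  : -26  -16  -4  4  2
  Δ  : 10  12  8  -2
  Δ^2: 2  -4  -10
  Δ^3: -6  -6
  Δ^4: 0
The third differences are constant (-6) and nonzero, while all higher differences vanish, so the minimal degree is 3.

3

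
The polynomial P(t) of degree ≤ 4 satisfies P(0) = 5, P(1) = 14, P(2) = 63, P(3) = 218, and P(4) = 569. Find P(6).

Using the Lagrange interpolation formula with nodes 0, 1, 2, 3, 4:
  L_0(t) = (t - 1)(t - 2)(t - 3)(t - 4) / 24
  L_1(t) = t(t - 2)(t - 3)(t - 4) / -6
  L_2(t) = t(t - 1)(t - 3)(t - 4) / 4
  L_3(t) = t(t - 1)(t - 2)(t - 4) / -6
  L_4(t) = t(t - 1)(t - 2)(t - 3) / 24
Then P(t) = 5·L_0(t) + 14·L_1(t) + 63·L_2(t) + 218·L_3(t) + 569·L_4(t).
Expanding and collecting terms gives P(t) = t^4 + 5t^3 - 2t^2 + 5t + 5.
Evaluating at t = 6: P(6) = 2339.

2339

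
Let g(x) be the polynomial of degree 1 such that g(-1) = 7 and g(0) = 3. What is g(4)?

-13

Using the Lagrange interpolation formula with nodes -1, 0:
  L_0(x) = x / -1
  L_1(x) = (x + 1) / 1
Then g(x) = 7·L_0(x) + 3·L_1(x).
Expanding and collecting terms gives g(x) = -4x + 3.
Evaluating at x = 4: g(4) = -13.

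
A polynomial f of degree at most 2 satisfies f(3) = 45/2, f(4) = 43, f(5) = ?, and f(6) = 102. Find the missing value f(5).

The 3 known points determine the degree-2 polynomial uniquely.
Write f(u) = au^2 + bu + c. Substituting each data point gives a linear system:
  9a + 3b + c = 45/2
  16a + 4b + c = 43
  36a + 6b + c = 102
Solving the system yields a = 3, b = -1/2, c = -3.
So f(u) = 3u² - (1/2)u - 3.
Then f(5) = 139/2.

139/2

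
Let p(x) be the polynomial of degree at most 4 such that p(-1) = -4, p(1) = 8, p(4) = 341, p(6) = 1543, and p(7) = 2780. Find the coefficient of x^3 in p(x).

Write p(x) = ax^4 + bx^3 + cx^2 + dx + e. Substituting each data point gives a linear system:
  a - b + c - d + e = -4
  a + b + c + d + e = 8
  256a + 64b + 16c + 4d + e = 341
  1296a + 216b + 36c + 6d + e = 1543
  2401a + 343b + 49c + 7d + e = 2780
Solving the system yields a = 1, b = 1, c = 0, d = 5, e = 1.
So p(x) = x^4 + x^3 + 5x + 1.
The coefficient of x^3 is 1.

1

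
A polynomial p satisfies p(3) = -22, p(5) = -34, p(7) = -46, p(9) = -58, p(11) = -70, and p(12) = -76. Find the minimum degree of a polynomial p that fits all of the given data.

1

Divided differences on the nodes 3, 5, 7, 9, 11, 12:
  order 0: -22  -34  -46  -58  -70  -76
  order 1: -6  -6  -6  -6  -6
  order 2: 0  0  0  0
  order 3: 0  0  0
  order 4: 0  0
  order 5: 0
The order-1 divided differences are all -6 (nonzero) and every higher order vanishes, so the data lies on a polynomial of degree exactly 1.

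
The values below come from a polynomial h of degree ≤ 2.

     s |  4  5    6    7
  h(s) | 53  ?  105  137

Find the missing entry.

77

On equispaced nodes a degree-2 polynomial has vanishing third forward difference, so
  - h(4) + 3·h(5) - 3·h(6) + h(7) = 0.
Substituting the known values and solving for h(5):
  3·h(5) = 231
  h(5) = 77.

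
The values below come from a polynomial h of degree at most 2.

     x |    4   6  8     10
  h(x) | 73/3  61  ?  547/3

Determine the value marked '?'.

The 3 known points determine the degree-2 polynomial uniquely.
Write h(x) = ax^2 + bx + c. Substituting each data point gives a linear system:
  16a + 4b + c = 73/3
  36a + 6b + c = 61
  100a + 10b + c = 547/3
Solving the system yields a = 2, b = -5/3, c = -1.
So h(x) = 2x^2 - (5/3)x - 1.
Then h(8) = 341/3.

341/3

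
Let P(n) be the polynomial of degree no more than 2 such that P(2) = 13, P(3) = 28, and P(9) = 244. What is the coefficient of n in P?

0

Write P(n) = an^2 + bn + c. Substituting each data point gives a linear system:
  4a + 2b + c = 13
  9a + 3b + c = 28
  81a + 9b + c = 244
Solving the system yields a = 3, b = 0, c = 1.
So P(n) = 3n² + 1.
The coefficient of n is 0.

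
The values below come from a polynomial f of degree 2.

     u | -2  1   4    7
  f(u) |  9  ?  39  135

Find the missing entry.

-3

On equispaced nodes a degree-2 polynomial has vanishing third forward difference, so
  - f(-2) + 3·f(1) - 3·f(4) + f(7) = 0.
Substituting the known values and solving for f(1):
  3·f(1) = -9
  f(1) = -3.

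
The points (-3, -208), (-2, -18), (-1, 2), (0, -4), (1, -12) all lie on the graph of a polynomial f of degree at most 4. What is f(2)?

-118

Forward differences of the values at u = -3, -2, -1, 0, 1:
  f  : -208  -18  2  -4  -12
  Δ  : 190  20  -6  -8
  Δ^2: -170  -26  -2
  Δ^3: 144  24
  Δ^4: -120
The fourth differences are constant, confirming degree 4.
Interpolating (Newton forward form) and evaluating at u = 2 gives f(2) = -118.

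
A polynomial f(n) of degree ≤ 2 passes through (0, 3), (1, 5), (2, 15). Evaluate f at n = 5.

93

Using the Lagrange interpolation formula with nodes 0, 1, 2:
  L_0(n) = (n - 1)(n - 2) / 2
  L_1(n) = n(n - 2) / -1
  L_2(n) = n(n - 1) / 2
Then f(n) = 3·L_0(n) + 5·L_1(n) + 15·L_2(n).
Expanding and collecting terms gives f(n) = 4n^2 - 2n + 3.
Evaluating at n = 5: f(5) = 93.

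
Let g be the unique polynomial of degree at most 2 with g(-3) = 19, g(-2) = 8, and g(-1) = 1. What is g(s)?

Write g(s) = as^2 + bs + c. Substituting each data point gives a linear system:
  9a - 3b + c = 19
  4a - 2b + c = 8
  a - b + c = 1
Solving the system yields a = 2, b = -1, c = -2.
So g(s) = 2s^2 - s - 2.
Check: g(-2) = 8. ✓

g(s) = 2s^2 - s - 2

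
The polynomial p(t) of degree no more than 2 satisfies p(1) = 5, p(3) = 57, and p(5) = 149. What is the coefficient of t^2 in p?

5

Write p(t) = at^2 + bt + c. Substituting each data point gives a linear system:
  a + b + c = 5
  9a + 3b + c = 57
  25a + 5b + c = 149
Solving the system yields a = 5, b = 6, c = -6.
So p(t) = 5t^2 + 6t - 6.
The leading coefficient is 5.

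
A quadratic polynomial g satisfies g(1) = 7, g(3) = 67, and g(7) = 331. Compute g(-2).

7

Write g(s) = as^2 + bs + c. Substituting each data point gives a linear system:
  a + b + c = 7
  9a + 3b + c = 67
  49a + 7b + c = 331
Solving the system yields a = 6, b = 6, c = -5.
So g(s) = 6s^2 + 6s - 5.
Then g(-2) = 7.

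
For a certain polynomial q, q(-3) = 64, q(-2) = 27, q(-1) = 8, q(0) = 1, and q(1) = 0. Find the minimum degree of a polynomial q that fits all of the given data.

Forward differences of the values at n = -3, -2, -1, 0, 1:
  q  : 64  27  8  1  0
  Δ  : -37  -19  -7  -1
  Δ^2: 18  12  6
  Δ^3: -6  -6
  Δ^4: 0
The third differences are constant (-6) and nonzero, while all higher differences vanish, so the minimal degree is 3.

3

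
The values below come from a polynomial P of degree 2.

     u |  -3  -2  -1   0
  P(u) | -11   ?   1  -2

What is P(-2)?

-2

The 3 known points determine the degree-2 polynomial uniquely.
Write P(u) = au^2 + bu + c. Substituting each data point gives a linear system:
  9a - 3b + c = -11
  a - b + c = 1
  c = -2
Solving the system yields a = -3, b = -6, c = -2.
So P(u) = -3u^2 - 6u - 2.
Then P(-2) = -2.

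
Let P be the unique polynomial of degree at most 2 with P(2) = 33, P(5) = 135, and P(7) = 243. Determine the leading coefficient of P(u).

Write P(u) = au^2 + bu + c. Substituting each data point gives a linear system:
  4a + 2b + c = 33
  25a + 5b + c = 135
  49a + 7b + c = 243
Solving the system yields a = 4, b = 6, c = 5.
So P(u) = 4u^2 + 6u + 5.
The leading coefficient is 4.

4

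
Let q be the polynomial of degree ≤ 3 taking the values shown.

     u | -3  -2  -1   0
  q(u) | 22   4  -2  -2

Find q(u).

q(u) = -u^3 + u - 2

Write q(u) = au^3 + bu^2 + cu + d. Substituting each data point gives a linear system:
  -27a + 9b - 3c + d = 22
  -8a + 4b - 2c + d = 4
  -a + b - c + d = -2
  d = -2
Solving the system yields a = -1, b = 0, c = 1, d = -2.
So q(u) = -u³ + u - 2.
Check: q(-3) = 22. ✓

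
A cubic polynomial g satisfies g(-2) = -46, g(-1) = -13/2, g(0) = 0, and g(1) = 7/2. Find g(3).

243/2

Using the Lagrange interpolation formula with nodes -2, -1, 0, 1:
  L_0(n) = (n + 1)n(n - 1) / -6
  L_1(n) = (n + 2)n(n - 1) / 2
  L_2(n) = (n + 2)(n + 1)(n - 1) / -2
  L_3(n) = (n + 2)(n + 1)n / 6
Then g(n) = -46·L_0(n) - 13/2·L_1(n) + 0·L_2(n) + 7/2·L_3(n).
Expanding and collecting terms gives g(n) = 5n^3 - (3/2)n^2.
Evaluating at n = 3: g(3) = 243/2.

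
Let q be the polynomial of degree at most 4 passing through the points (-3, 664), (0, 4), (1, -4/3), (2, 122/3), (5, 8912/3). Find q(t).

Write q(t) = at^4 + bt^3 + ct^2 + dt + e. Substituting each data point gives a linear system:
  81a - 27b + 9c - 3d + e = 664
  e = 4
  a + b + c + d + e = -4/3
  16a + 8b + 4c + 2d + e = 122/3
  625a + 125b + 25c + 5d + e = 8912/3
Solving the system yields a = 6, b = -6, c = -1/3, d = -5, e = 4.
So q(t) = 6t⁴ - 6t³ - (1/3)t² - 5t + 4.
Check: q(1) = -4/3. ✓

q(t) = 6t^4 - 6t^3 - (1/3)t^2 - 5t + 4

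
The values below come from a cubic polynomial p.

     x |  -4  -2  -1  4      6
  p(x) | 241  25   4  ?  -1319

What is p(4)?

-431

The 4 known points determine the degree-3 polynomial uniquely.
Write p(x) = ax^3 + bx^2 + cx + d. Substituting each data point gives a linear system:
  -64a + 16b - 4c + d = 241
  -8a + 4b - 2c + d = 25
  -a + b - c + d = 4
  216a + 36b + 6c + d = -1319
Solving the system yields a = -5, b = -6, c = -4, d = 1.
So p(x) = -5x^3 - 6x^2 - 4x + 1.
Then p(4) = -431.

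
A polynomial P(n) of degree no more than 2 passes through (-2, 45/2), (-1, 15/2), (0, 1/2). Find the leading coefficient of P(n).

4

Write P(n) = an^2 + bn + c. Substituting each data point gives a linear system:
  4a - 2b + c = 45/2
  a - b + c = 15/2
  c = 1/2
Solving the system yields a = 4, b = -3, c = 1/2.
So P(n) = 4n^2 - 3n + 1/2.
The leading coefficient is 4.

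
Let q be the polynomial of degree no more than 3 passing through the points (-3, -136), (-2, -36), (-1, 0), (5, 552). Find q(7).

Write q(u) = au^3 + bu^2 + cu + d. Substituting each data point gives a linear system:
  -27a + 9b - 3c + d = -136
  -8a + 4b - 2c + d = -36
  -a + b - c + d = 0
  125a + 25b + 5c + d = 552
Solving the system yields a = 5, b = -2, c = -5, d = 2.
So q(u) = 5u^3 - 2u^2 - 5u + 2.
Then q(7) = 1584.

1584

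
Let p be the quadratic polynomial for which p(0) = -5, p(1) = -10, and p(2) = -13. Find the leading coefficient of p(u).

1

Write p(u) = au^2 + bu + c. Substituting each data point gives a linear system:
  c = -5
  a + b + c = -10
  4a + 2b + c = -13
Solving the system yields a = 1, b = -6, c = -5.
So p(u) = u^2 - 6u - 5.
The leading coefficient is 1.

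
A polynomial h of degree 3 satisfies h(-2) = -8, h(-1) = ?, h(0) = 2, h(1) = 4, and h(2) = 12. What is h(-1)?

The 4 known points determine the degree-3 polynomial uniquely.
Write h(s) = as^3 + bs^2 + cs + d. Substituting each data point gives a linear system:
  -8a + 4b - 2c + d = -8
  d = 2
  a + b + c + d = 4
  8a + 4b + 2c + d = 12
Solving the system yields a = 1, b = 0, c = 1, d = 2.
So h(s) = s^3 + s + 2.
Then h(-1) = 0.

0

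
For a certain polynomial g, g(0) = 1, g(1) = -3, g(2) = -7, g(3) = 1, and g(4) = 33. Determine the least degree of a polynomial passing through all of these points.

3

Forward differences of the values at s = 0, 1, 2, 3, 4:
  g  : 1  -3  -7  1  33
  Δ  : -4  -4  8  32
  Δ^2: 0  12  24
  Δ^3: 12  12
  Δ^4: 0
The third differences are constant (12) and nonzero, while all higher differences vanish, so the minimal degree is 3.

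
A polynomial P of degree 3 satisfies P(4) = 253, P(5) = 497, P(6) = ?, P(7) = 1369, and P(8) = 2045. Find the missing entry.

861

The 4 known points determine the degree-3 polynomial uniquely.
Write P(s) = as^3 + bs^2 + cs + d. Substituting each data point gives a linear system:
  64a + 16b + 4c + d = 253
  125a + 25b + 5c + d = 497
  343a + 49b + 7c + d = 1369
  512a + 64b + 8c + d = 2045
Solving the system yields a = 4, b = 0, c = 0, d = -3.
So P(s) = 4s^3 - 3.
Then P(6) = 861.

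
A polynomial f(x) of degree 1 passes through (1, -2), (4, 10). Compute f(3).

6

Using the Lagrange interpolation formula with nodes 1, 4:
  L_0(x) = (x - 4) / -3
  L_1(x) = (x - 1) / 3
Then f(x) = -2·L_0(x) + 10·L_1(x).
Expanding and collecting terms gives f(x) = 4x - 6.
Evaluating at x = 3: f(3) = 6.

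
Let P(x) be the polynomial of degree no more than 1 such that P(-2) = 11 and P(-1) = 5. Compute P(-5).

Write P(x) = ax + b. Substituting each data point gives a linear system:
  -2a + b = 11
  -a + b = 5
Solving the system yields a = -6, b = -1.
So P(x) = -6x - 1.
Then P(-5) = 29.

29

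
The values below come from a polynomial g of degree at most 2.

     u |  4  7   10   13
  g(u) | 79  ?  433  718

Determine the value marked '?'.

220

The 3 known points determine the degree-2 polynomial uniquely.
Write g(u) = au^2 + bu + c. Substituting each data point gives a linear system:
  16a + 4b + c = 79
  100a + 10b + c = 433
  169a + 13b + c = 718
Solving the system yields a = 4, b = 3, c = 3.
So g(u) = 4u^2 + 3u + 3.
Then g(7) = 220.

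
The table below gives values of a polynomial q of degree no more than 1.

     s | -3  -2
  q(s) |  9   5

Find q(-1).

Write q(s) = as + b. Substituting each data point gives a linear system:
  -3a + b = 9
  -2a + b = 5
Solving the system yields a = -4, b = -3.
So q(s) = -4s - 3.
Then q(-1) = 1.

1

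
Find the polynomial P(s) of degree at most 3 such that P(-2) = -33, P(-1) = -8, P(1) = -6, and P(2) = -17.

Write P(s) = as^3 + bs^2 + cs + d. Substituting each data point gives a linear system:
  -8a + 4b - 2c + d = -33
  -a + b - c + d = -8
  a + b + c + d = -6
  8a + 4b + 2c + d = -17
Solving the system yields a = 1, b = -6, c = 0, d = -1.
So P(s) = s^3 - 6s^2 - 1.
Check: P(1) = -6. ✓

P(s) = s^3 - 6s^2 - 1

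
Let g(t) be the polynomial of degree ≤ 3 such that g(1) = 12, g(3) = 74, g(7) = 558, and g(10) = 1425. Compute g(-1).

Write g(t) = at^3 + bt^2 + ct + d. Substituting each data point gives a linear system:
  a + b + c + d = 12
  27a + 9b + 3c + d = 74
  343a + 49b + 7c + d = 558
  1000a + 100b + 10c + d = 1425
Solving the system yields a = 1, b = 4, c = 2, d = 5.
So g(t) = t³ + 4t² + 2t + 5.
Then g(-1) = 6.

6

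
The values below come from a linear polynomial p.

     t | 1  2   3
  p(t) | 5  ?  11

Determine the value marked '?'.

The 2 known points determine the degree-1 polynomial uniquely.
Write p(t) = at + b. Substituting each data point gives a linear system:
  a + b = 5
  3a + b = 11
Solving the system yields a = 3, b = 2.
So p(t) = 3t + 2.
Then p(2) = 8.

8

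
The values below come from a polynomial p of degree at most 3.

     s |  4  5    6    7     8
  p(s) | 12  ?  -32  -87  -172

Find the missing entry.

-1

On equispaced nodes a degree-3 polynomial has vanishing fourth forward difference, so
  p(4) - 4·p(5) + 6·p(6) - 4·p(7) + p(8) = 0.
Substituting the known values and solving for p(5):
  -4·p(5) = 4
  p(5) = -1.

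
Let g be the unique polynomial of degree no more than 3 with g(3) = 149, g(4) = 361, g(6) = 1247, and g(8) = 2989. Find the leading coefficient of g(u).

Write g(u) = au^3 + bu^2 + cu + d. Substituting each data point gives a linear system:
  27a + 9b + 3c + d = 149
  64a + 16b + 4c + d = 361
  216a + 36b + 6c + d = 1247
  512a + 64b + 8c + d = 2989
Solving the system yields a = 6, b = -1, c = -3, d = 5.
So g(u) = 6u³ - u² - 3u + 5.
The leading coefficient is 6.

6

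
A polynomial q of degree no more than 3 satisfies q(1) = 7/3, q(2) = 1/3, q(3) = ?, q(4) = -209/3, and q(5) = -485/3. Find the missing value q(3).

-59/3

The 4 known points determine the degree-3 polynomial uniquely.
Write q(s) = as^3 + bs^2 + cs + d. Substituting each data point gives a linear system:
  a + b + c + d = 7/3
  8a + 4b + 2c + d = 1/3
  64a + 16b + 4c + d = -209/3
  125a + 25b + 5c + d = -485/3
Solving the system yields a = -2, b = 3, c = 3, d = -5/3.
So q(s) = -2s^3 + 3s^2 + 3s - 5/3.
Then q(3) = -59/3.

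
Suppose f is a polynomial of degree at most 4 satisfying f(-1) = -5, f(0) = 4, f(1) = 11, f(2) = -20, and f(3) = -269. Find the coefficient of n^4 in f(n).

-6

Write f(n) = an^4 + bn^3 + cn^2 + dn + e. Substituting each data point gives a linear system:
  a - b + c - d + e = -5
  e = 4
  a + b + c + d + e = 11
  16a + 8b + 4c + 2d + e = -20
  81a + 27b + 9c + 3d + e = -269
Solving the system yields a = -6, b = 6, c = 5, d = 2, e = 4.
So f(n) = -6n^4 + 6n^3 + 5n^2 + 2n + 4.
The leading coefficient is -6.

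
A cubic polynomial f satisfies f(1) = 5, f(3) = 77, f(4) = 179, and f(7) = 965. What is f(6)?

605

Using the Lagrange interpolation formula with nodes 1, 3, 4, 7:
  L_0(t) = (t - 3)(t - 4)(t - 7) / -36
  L_1(t) = (t - 1)(t - 4)(t - 7) / 8
  L_2(t) = (t - 1)(t - 3)(t - 7) / -9
  L_3(t) = (t - 1)(t - 3)(t - 4) / 72
Then f(t) = 5·L_0(t) + 77·L_1(t) + 179·L_2(t) + 965·L_3(t).
Expanding and collecting terms gives f(t) = 3t^3 - 2t^2 + 5t - 1.
Evaluating at t = 6: f(6) = 605.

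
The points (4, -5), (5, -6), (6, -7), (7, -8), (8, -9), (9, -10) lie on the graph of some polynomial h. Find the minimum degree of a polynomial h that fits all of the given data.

1

Forward differences of the values at n = 4, 5, 6, 7, 8, 9:
  h  : -5  -6  -7  -8  -9  -10
  Δ  : -1  -1  -1  -1  -1
  Δ^2: 0  0  0  0
  Δ^3: 0  0  0
  Δ^4: 0  0
  Δ^5: 0
The first differences are constant (-1) and nonzero, while all higher differences vanish, so the minimal degree is 1.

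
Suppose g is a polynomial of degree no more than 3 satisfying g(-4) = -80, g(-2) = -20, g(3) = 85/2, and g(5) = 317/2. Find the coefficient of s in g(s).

Write g(s) = as^3 + bs^2 + cs + d. Substituting each data point gives a linear system:
  -64a + 16b - 4c + d = -80
  -8a + 4b - 2c + d = -20
  27a + 9b + 3c + d = 85/2
  125a + 25b + 5c + d = 317/2
Solving the system yields a = 1, b = 1/2, c = 5, d = -4.
So g(s) = s^3 + (1/2)s^2 + 5s - 4.
The coefficient of s is 5.

5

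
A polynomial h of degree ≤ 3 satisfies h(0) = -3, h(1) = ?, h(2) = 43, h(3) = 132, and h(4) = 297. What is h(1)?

On equispaced nodes a degree-3 polynomial has vanishing fourth forward difference, so
  h(0) - 4·h(1) + 6·h(2) - 4·h(3) + h(4) = 0.
Substituting the known values and solving for h(1):
  -4·h(1) = -24
  h(1) = 6.

6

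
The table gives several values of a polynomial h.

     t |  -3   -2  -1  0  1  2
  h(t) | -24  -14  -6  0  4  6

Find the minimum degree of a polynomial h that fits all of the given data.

2

Forward differences of the values at t = -3, -2, -1, 0, 1, 2:
  h  : -24  -14  -6  0  4  6
  Δ  : 10  8  6  4  2
  Δ^2: -2  -2  -2  -2
  Δ^3: 0  0  0
  Δ^4: 0  0
  Δ^5: 0
The second differences are constant (-2) and nonzero, while all higher differences vanish, so the minimal degree is 2.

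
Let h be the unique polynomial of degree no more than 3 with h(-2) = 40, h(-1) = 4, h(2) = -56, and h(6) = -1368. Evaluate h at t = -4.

352

Using the Lagrange interpolation formula with nodes -2, -1, 2, 6:
  L_0(t) = (t + 1)(t - 2)(t - 6) / -32
  L_1(t) = (t + 2)(t - 2)(t - 6) / 21
  L_2(t) = (t + 2)(t + 1)(t - 6) / -48
  L_3(t) = (t + 2)(t + 1)(t - 2) / 224
Then h(t) = 40·L_0(t) + 4·L_1(t) - 56·L_2(t) - 1368·L_3(t).
Expanding and collecting terms gives h(t) = -6t^3 - 2t^2.
Evaluating at t = -4: h(-4) = 352.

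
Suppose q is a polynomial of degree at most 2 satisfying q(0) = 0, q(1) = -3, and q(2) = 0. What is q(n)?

Write q(n) = an^2 + bn + c. Substituting each data point gives a linear system:
  c = 0
  a + b + c = -3
  4a + 2b + c = 0
Solving the system yields a = 3, b = -6, c = 0.
So q(n) = 3n² - 6n.
Check: q(1) = -3. ✓

q(n) = 3n^2 - 6n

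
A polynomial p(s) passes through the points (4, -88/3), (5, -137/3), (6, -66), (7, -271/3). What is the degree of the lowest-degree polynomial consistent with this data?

Forward differences of the values at s = 4, 5, 6, 7:
  p  : -88/3  -137/3  -66  -271/3
  Δ  : -49/3  -61/3  -73/3
  Δ^2: -4  -4
  Δ^3: 0
The second differences are constant (-4) and nonzero, while all higher differences vanish, so the minimal degree is 2.

2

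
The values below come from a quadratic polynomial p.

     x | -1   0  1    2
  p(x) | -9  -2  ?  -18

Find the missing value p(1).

The 3 known points determine the degree-2 polynomial uniquely.
Write p(x) = ax^2 + bx + c. Substituting each data point gives a linear system:
  a - b + c = -9
  c = -2
  4a + 2b + c = -18
Solving the system yields a = -5, b = 2, c = -2.
So p(x) = -5x² + 2x - 2.
Then p(1) = -5.

-5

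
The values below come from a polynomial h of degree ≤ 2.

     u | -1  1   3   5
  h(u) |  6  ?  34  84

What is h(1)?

8

On equispaced nodes a degree-2 polynomial has vanishing third forward difference, so
  - h(-1) + 3·h(1) - 3·h(3) + h(5) = 0.
Substituting the known values and solving for h(1):
  3·h(1) = 24
  h(1) = 8.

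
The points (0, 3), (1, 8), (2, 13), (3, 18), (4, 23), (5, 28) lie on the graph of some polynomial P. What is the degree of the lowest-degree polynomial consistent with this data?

Forward differences of the values at s = 0, 1, 2, 3, 4, 5:
  P  : 3  8  13  18  23  28
  Δ  : 5  5  5  5  5
  Δ^2: 0  0  0  0
  Δ^3: 0  0  0
  Δ^4: 0  0
  Δ^5: 0
The first differences are constant (5) and nonzero, while all higher differences vanish, so the minimal degree is 1.

1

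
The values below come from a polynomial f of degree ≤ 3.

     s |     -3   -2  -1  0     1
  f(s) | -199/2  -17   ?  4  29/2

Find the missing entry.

11/2

On equispaced nodes a degree-3 polynomial has vanishing fourth forward difference, so
  f(-3) - 4·f(-2) + 6·f(-1) - 4·f(0) + f(1) = 0.
Substituting the known values and solving for f(-1):
  6·f(-1) = 33
  f(-1) = 11/2.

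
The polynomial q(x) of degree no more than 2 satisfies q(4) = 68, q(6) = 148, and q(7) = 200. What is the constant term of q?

4

Write q(x) = ax^2 + bx + c. Substituting each data point gives a linear system:
  16a + 4b + c = 68
  36a + 6b + c = 148
  49a + 7b + c = 200
Solving the system yields a = 4, b = 0, c = 4.
So q(x) = 4x² + 4.
The constant term is 4.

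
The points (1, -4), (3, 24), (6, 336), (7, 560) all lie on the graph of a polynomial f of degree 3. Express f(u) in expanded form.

f(u) = 2u^3 - 2u^2 - 4u

Using the Lagrange interpolation formula with nodes 1, 3, 6, 7:
  L_0(u) = (u - 3)(u - 6)(u - 7) / -60
  L_1(u) = (u - 1)(u - 6)(u - 7) / 24
  L_2(u) = (u - 1)(u - 3)(u - 7) / -15
  L_3(u) = (u - 1)(u - 3)(u - 6) / 24
Then f(u) = -4·L_0(u) + 24·L_1(u) + 336·L_2(u) + 560·L_3(u).
Expanding and collecting terms gives f(u) = 2u³ - 2u² - 4u.
Check: f(6) = 336. ✓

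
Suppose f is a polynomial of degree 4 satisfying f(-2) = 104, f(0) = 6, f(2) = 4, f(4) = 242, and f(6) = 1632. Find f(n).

f(n) = 2n^4 - 5n^3 + 4n^2 - 5n + 6

Write f(n) = an^4 + bn^3 + cn^2 + dn + e. Substituting each data point gives a linear system:
  16a - 8b + 4c - 2d + e = 104
  e = 6
  16a + 8b + 4c + 2d + e = 4
  256a + 64b + 16c + 4d + e = 242
  1296a + 216b + 36c + 6d + e = 1632
Solving the system yields a = 2, b = -5, c = 4, d = -5, e = 6.
So f(n) = 2n⁴ - 5n³ + 4n² - 5n + 6.
Check: f(0) = 6. ✓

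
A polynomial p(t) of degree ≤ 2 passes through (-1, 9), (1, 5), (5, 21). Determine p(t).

p(t) = t^2 - 2t + 6

Using the Lagrange interpolation formula with nodes -1, 1, 5:
  L_0(t) = (t - 1)(t - 5) / 12
  L_1(t) = (t + 1)(t - 5) / -8
  L_2(t) = (t + 1)(t - 1) / 24
Then p(t) = 9·L_0(t) + 5·L_1(t) + 21·L_2(t).
Expanding and collecting terms gives p(t) = t^2 - 2t + 6.
Check: p(5) = 21. ✓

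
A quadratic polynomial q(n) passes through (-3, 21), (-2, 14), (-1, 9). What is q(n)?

q(n) = n^2 - 2n + 6

Write q(n) = an^2 + bn + c. Substituting each data point gives a linear system:
  9a - 3b + c = 21
  4a - 2b + c = 14
  a - b + c = 9
Solving the system yields a = 1, b = -2, c = 6.
So q(n) = n^2 - 2n + 6.
Check: q(-3) = 21. ✓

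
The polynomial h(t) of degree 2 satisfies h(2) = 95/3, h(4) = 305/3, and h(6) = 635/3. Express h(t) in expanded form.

h(t) = 5t^2 + 5t + 5/3

Using the Lagrange interpolation formula with nodes 2, 4, 6:
  L_0(t) = (t - 4)(t - 6) / 8
  L_1(t) = (t - 2)(t - 6) / -4
  L_2(t) = (t - 2)(t - 4) / 8
Then h(t) = 95/3·L_0(t) + 305/3·L_1(t) + 635/3·L_2(t).
Expanding and collecting terms gives h(t) = 5t² + 5t + 5/3.
Check: h(2) = 95/3. ✓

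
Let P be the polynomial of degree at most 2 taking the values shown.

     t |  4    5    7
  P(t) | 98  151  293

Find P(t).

P(t) = 6t^2 - t + 6

Using the Lagrange interpolation formula with nodes 4, 5, 7:
  L_0(t) = (t - 5)(t - 7) / 3
  L_1(t) = (t - 4)(t - 7) / -2
  L_2(t) = (t - 4)(t - 5) / 6
Then P(t) = 98·L_0(t) + 151·L_1(t) + 293·L_2(t).
Expanding and collecting terms gives P(t) = 6t² - t + 6.
Check: P(7) = 293. ✓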